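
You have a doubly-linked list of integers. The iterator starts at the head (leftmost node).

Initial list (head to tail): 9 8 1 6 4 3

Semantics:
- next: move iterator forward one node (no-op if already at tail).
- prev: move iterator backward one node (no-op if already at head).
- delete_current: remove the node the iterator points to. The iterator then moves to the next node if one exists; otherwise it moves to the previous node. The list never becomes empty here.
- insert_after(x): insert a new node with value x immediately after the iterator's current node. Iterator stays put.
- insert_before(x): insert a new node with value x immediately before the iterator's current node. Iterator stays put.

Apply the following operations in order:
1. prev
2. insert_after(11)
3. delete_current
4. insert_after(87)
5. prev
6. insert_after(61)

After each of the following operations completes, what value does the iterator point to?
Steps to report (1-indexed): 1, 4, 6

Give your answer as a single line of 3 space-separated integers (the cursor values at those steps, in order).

After 1 (prev): list=[9, 8, 1, 6, 4, 3] cursor@9
After 2 (insert_after(11)): list=[9, 11, 8, 1, 6, 4, 3] cursor@9
After 3 (delete_current): list=[11, 8, 1, 6, 4, 3] cursor@11
After 4 (insert_after(87)): list=[11, 87, 8, 1, 6, 4, 3] cursor@11
After 5 (prev): list=[11, 87, 8, 1, 6, 4, 3] cursor@11
After 6 (insert_after(61)): list=[11, 61, 87, 8, 1, 6, 4, 3] cursor@11

Answer: 9 11 11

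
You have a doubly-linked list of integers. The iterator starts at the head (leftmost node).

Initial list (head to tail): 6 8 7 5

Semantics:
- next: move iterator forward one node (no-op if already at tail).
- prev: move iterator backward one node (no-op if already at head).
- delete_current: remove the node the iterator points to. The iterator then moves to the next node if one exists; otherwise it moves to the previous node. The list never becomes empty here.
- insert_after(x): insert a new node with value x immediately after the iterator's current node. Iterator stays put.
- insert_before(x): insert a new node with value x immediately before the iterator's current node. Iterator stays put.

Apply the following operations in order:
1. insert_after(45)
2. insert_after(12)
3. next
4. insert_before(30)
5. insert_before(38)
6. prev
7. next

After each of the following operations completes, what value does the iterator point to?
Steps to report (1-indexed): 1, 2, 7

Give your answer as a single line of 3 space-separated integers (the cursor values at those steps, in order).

After 1 (insert_after(45)): list=[6, 45, 8, 7, 5] cursor@6
After 2 (insert_after(12)): list=[6, 12, 45, 8, 7, 5] cursor@6
After 3 (next): list=[6, 12, 45, 8, 7, 5] cursor@12
After 4 (insert_before(30)): list=[6, 30, 12, 45, 8, 7, 5] cursor@12
After 5 (insert_before(38)): list=[6, 30, 38, 12, 45, 8, 7, 5] cursor@12
After 6 (prev): list=[6, 30, 38, 12, 45, 8, 7, 5] cursor@38
After 7 (next): list=[6, 30, 38, 12, 45, 8, 7, 5] cursor@12

Answer: 6 6 12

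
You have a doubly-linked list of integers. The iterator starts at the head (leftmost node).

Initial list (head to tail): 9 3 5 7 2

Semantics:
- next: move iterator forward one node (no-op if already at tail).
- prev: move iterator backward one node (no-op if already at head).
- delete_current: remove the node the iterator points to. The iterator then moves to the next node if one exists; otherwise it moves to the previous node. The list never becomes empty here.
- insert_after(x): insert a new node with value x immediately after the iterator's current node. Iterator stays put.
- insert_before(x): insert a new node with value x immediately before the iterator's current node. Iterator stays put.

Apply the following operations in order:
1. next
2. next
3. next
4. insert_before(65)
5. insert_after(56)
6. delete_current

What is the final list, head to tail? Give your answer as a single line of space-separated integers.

After 1 (next): list=[9, 3, 5, 7, 2] cursor@3
After 2 (next): list=[9, 3, 5, 7, 2] cursor@5
After 3 (next): list=[9, 3, 5, 7, 2] cursor@7
After 4 (insert_before(65)): list=[9, 3, 5, 65, 7, 2] cursor@7
After 5 (insert_after(56)): list=[9, 3, 5, 65, 7, 56, 2] cursor@7
After 6 (delete_current): list=[9, 3, 5, 65, 56, 2] cursor@56

Answer: 9 3 5 65 56 2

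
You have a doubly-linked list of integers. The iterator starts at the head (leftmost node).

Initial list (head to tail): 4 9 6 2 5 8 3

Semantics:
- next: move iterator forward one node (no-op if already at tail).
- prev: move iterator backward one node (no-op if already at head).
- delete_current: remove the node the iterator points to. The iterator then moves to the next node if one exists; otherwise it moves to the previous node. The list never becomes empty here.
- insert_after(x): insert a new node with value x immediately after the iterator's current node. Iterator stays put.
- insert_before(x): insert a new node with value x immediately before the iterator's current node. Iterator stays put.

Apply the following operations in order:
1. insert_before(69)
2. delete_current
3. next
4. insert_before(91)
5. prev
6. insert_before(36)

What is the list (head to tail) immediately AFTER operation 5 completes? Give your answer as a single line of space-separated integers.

Answer: 69 9 91 6 2 5 8 3

Derivation:
After 1 (insert_before(69)): list=[69, 4, 9, 6, 2, 5, 8, 3] cursor@4
After 2 (delete_current): list=[69, 9, 6, 2, 5, 8, 3] cursor@9
After 3 (next): list=[69, 9, 6, 2, 5, 8, 3] cursor@6
After 4 (insert_before(91)): list=[69, 9, 91, 6, 2, 5, 8, 3] cursor@6
After 5 (prev): list=[69, 9, 91, 6, 2, 5, 8, 3] cursor@91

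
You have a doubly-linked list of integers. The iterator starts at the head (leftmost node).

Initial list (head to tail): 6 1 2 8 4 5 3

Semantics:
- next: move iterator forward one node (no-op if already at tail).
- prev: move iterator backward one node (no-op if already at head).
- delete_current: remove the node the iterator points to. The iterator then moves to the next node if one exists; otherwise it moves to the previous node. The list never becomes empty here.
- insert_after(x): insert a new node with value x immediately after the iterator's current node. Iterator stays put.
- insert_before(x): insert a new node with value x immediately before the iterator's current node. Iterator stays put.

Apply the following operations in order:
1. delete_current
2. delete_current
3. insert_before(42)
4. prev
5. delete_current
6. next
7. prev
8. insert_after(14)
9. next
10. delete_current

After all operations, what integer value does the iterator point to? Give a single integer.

After 1 (delete_current): list=[1, 2, 8, 4, 5, 3] cursor@1
After 2 (delete_current): list=[2, 8, 4, 5, 3] cursor@2
After 3 (insert_before(42)): list=[42, 2, 8, 4, 5, 3] cursor@2
After 4 (prev): list=[42, 2, 8, 4, 5, 3] cursor@42
After 5 (delete_current): list=[2, 8, 4, 5, 3] cursor@2
After 6 (next): list=[2, 8, 4, 5, 3] cursor@8
After 7 (prev): list=[2, 8, 4, 5, 3] cursor@2
After 8 (insert_after(14)): list=[2, 14, 8, 4, 5, 3] cursor@2
After 9 (next): list=[2, 14, 8, 4, 5, 3] cursor@14
After 10 (delete_current): list=[2, 8, 4, 5, 3] cursor@8

Answer: 8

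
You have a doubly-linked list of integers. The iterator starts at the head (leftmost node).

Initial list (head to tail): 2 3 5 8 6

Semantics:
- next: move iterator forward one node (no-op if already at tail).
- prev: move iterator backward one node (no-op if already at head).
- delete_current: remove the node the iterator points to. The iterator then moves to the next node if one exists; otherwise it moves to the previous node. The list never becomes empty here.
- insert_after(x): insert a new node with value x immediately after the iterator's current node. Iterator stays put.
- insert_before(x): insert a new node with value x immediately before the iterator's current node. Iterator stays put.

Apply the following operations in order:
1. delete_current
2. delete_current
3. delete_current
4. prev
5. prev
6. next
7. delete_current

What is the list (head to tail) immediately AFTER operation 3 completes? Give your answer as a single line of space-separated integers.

Answer: 8 6

Derivation:
After 1 (delete_current): list=[3, 5, 8, 6] cursor@3
After 2 (delete_current): list=[5, 8, 6] cursor@5
After 3 (delete_current): list=[8, 6] cursor@8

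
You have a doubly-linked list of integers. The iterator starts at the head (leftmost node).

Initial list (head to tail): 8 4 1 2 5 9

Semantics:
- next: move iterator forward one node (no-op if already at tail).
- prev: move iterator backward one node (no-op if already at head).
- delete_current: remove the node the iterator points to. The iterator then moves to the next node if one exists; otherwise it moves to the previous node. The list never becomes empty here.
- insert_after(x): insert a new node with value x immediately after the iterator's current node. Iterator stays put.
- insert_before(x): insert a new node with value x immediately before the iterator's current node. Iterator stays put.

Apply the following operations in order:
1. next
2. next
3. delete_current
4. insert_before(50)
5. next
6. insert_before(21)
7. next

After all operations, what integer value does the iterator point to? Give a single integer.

After 1 (next): list=[8, 4, 1, 2, 5, 9] cursor@4
After 2 (next): list=[8, 4, 1, 2, 5, 9] cursor@1
After 3 (delete_current): list=[8, 4, 2, 5, 9] cursor@2
After 4 (insert_before(50)): list=[8, 4, 50, 2, 5, 9] cursor@2
After 5 (next): list=[8, 4, 50, 2, 5, 9] cursor@5
After 6 (insert_before(21)): list=[8, 4, 50, 2, 21, 5, 9] cursor@5
After 7 (next): list=[8, 4, 50, 2, 21, 5, 9] cursor@9

Answer: 9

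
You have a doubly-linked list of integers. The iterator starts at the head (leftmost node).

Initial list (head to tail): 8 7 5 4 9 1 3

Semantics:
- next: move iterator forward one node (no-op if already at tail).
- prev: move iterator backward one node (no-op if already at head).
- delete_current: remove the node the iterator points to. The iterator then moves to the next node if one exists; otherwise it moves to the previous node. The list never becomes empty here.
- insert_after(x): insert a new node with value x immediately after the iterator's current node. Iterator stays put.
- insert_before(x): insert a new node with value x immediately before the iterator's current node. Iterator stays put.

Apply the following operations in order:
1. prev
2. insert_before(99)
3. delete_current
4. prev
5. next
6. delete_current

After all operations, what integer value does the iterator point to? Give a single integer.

Answer: 5

Derivation:
After 1 (prev): list=[8, 7, 5, 4, 9, 1, 3] cursor@8
After 2 (insert_before(99)): list=[99, 8, 7, 5, 4, 9, 1, 3] cursor@8
After 3 (delete_current): list=[99, 7, 5, 4, 9, 1, 3] cursor@7
After 4 (prev): list=[99, 7, 5, 4, 9, 1, 3] cursor@99
After 5 (next): list=[99, 7, 5, 4, 9, 1, 3] cursor@7
After 6 (delete_current): list=[99, 5, 4, 9, 1, 3] cursor@5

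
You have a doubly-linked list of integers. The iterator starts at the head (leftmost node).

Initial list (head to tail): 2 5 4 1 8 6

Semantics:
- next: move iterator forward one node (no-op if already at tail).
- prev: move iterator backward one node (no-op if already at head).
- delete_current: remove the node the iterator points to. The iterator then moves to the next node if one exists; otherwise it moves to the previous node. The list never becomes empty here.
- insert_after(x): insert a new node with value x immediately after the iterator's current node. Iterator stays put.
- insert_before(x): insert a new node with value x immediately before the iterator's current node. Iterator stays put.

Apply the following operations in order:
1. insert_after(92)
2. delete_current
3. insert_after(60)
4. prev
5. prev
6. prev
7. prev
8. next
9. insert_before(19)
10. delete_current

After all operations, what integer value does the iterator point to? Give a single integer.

After 1 (insert_after(92)): list=[2, 92, 5, 4, 1, 8, 6] cursor@2
After 2 (delete_current): list=[92, 5, 4, 1, 8, 6] cursor@92
After 3 (insert_after(60)): list=[92, 60, 5, 4, 1, 8, 6] cursor@92
After 4 (prev): list=[92, 60, 5, 4, 1, 8, 6] cursor@92
After 5 (prev): list=[92, 60, 5, 4, 1, 8, 6] cursor@92
After 6 (prev): list=[92, 60, 5, 4, 1, 8, 6] cursor@92
After 7 (prev): list=[92, 60, 5, 4, 1, 8, 6] cursor@92
After 8 (next): list=[92, 60, 5, 4, 1, 8, 6] cursor@60
After 9 (insert_before(19)): list=[92, 19, 60, 5, 4, 1, 8, 6] cursor@60
After 10 (delete_current): list=[92, 19, 5, 4, 1, 8, 6] cursor@5

Answer: 5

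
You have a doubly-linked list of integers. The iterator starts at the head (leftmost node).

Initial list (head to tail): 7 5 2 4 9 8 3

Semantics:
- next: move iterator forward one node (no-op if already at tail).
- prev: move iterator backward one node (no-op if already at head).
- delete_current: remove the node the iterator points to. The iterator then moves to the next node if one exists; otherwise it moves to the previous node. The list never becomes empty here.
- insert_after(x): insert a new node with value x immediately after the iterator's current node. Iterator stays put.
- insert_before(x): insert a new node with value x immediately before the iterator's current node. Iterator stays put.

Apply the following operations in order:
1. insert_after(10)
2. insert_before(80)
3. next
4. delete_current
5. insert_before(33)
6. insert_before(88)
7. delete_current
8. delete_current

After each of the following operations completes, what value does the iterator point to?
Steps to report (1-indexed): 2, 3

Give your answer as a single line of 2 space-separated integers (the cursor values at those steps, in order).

After 1 (insert_after(10)): list=[7, 10, 5, 2, 4, 9, 8, 3] cursor@7
After 2 (insert_before(80)): list=[80, 7, 10, 5, 2, 4, 9, 8, 3] cursor@7
After 3 (next): list=[80, 7, 10, 5, 2, 4, 9, 8, 3] cursor@10
After 4 (delete_current): list=[80, 7, 5, 2, 4, 9, 8, 3] cursor@5
After 5 (insert_before(33)): list=[80, 7, 33, 5, 2, 4, 9, 8, 3] cursor@5
After 6 (insert_before(88)): list=[80, 7, 33, 88, 5, 2, 4, 9, 8, 3] cursor@5
After 7 (delete_current): list=[80, 7, 33, 88, 2, 4, 9, 8, 3] cursor@2
After 8 (delete_current): list=[80, 7, 33, 88, 4, 9, 8, 3] cursor@4

Answer: 7 10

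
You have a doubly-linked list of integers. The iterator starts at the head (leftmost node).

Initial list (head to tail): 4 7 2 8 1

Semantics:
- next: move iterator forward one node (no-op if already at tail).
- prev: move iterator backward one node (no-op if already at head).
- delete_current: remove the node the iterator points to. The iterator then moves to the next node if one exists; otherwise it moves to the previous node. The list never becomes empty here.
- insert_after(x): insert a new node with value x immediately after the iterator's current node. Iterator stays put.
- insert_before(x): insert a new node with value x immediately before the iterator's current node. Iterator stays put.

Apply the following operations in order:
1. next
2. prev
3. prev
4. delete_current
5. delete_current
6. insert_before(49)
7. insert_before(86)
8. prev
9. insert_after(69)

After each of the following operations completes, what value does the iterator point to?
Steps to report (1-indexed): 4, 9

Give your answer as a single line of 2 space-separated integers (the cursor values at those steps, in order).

After 1 (next): list=[4, 7, 2, 8, 1] cursor@7
After 2 (prev): list=[4, 7, 2, 8, 1] cursor@4
After 3 (prev): list=[4, 7, 2, 8, 1] cursor@4
After 4 (delete_current): list=[7, 2, 8, 1] cursor@7
After 5 (delete_current): list=[2, 8, 1] cursor@2
After 6 (insert_before(49)): list=[49, 2, 8, 1] cursor@2
After 7 (insert_before(86)): list=[49, 86, 2, 8, 1] cursor@2
After 8 (prev): list=[49, 86, 2, 8, 1] cursor@86
After 9 (insert_after(69)): list=[49, 86, 69, 2, 8, 1] cursor@86

Answer: 7 86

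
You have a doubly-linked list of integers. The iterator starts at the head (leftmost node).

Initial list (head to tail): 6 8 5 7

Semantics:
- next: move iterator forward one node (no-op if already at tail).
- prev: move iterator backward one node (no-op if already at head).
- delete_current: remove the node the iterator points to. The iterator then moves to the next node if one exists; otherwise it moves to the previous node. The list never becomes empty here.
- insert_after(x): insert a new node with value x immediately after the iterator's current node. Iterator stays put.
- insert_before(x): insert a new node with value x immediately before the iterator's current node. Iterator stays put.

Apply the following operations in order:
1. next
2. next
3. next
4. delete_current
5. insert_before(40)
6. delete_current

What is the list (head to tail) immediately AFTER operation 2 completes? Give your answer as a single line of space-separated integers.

After 1 (next): list=[6, 8, 5, 7] cursor@8
After 2 (next): list=[6, 8, 5, 7] cursor@5

Answer: 6 8 5 7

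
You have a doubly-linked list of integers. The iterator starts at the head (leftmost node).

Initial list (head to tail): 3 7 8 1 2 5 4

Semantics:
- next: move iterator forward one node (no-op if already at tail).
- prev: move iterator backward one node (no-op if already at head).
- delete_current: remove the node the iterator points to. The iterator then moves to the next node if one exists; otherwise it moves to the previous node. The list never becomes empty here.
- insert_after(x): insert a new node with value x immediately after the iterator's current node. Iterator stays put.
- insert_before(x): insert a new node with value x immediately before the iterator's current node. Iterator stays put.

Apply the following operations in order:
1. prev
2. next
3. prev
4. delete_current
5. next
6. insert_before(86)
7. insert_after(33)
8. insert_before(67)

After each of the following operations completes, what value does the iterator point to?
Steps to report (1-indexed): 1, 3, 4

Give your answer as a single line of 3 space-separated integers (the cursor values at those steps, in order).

After 1 (prev): list=[3, 7, 8, 1, 2, 5, 4] cursor@3
After 2 (next): list=[3, 7, 8, 1, 2, 5, 4] cursor@7
After 3 (prev): list=[3, 7, 8, 1, 2, 5, 4] cursor@3
After 4 (delete_current): list=[7, 8, 1, 2, 5, 4] cursor@7
After 5 (next): list=[7, 8, 1, 2, 5, 4] cursor@8
After 6 (insert_before(86)): list=[7, 86, 8, 1, 2, 5, 4] cursor@8
After 7 (insert_after(33)): list=[7, 86, 8, 33, 1, 2, 5, 4] cursor@8
After 8 (insert_before(67)): list=[7, 86, 67, 8, 33, 1, 2, 5, 4] cursor@8

Answer: 3 3 7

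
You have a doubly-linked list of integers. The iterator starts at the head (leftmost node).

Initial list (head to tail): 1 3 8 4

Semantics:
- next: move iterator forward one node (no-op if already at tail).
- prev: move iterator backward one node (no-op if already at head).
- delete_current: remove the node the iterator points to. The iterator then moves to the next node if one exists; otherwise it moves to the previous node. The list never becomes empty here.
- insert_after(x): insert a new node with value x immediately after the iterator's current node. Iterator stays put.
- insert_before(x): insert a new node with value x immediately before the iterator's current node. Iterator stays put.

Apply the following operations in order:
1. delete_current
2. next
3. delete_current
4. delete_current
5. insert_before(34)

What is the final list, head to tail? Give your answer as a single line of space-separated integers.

After 1 (delete_current): list=[3, 8, 4] cursor@3
After 2 (next): list=[3, 8, 4] cursor@8
After 3 (delete_current): list=[3, 4] cursor@4
After 4 (delete_current): list=[3] cursor@3
After 5 (insert_before(34)): list=[34, 3] cursor@3

Answer: 34 3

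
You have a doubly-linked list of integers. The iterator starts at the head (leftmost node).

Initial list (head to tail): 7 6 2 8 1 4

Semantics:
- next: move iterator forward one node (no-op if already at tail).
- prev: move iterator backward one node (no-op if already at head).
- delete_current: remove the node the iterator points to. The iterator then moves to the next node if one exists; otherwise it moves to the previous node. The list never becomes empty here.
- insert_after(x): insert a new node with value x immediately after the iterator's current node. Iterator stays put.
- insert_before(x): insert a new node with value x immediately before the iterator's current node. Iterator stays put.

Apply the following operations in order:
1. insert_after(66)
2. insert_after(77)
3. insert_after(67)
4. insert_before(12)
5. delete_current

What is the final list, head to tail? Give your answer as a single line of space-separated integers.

After 1 (insert_after(66)): list=[7, 66, 6, 2, 8, 1, 4] cursor@7
After 2 (insert_after(77)): list=[7, 77, 66, 6, 2, 8, 1, 4] cursor@7
After 3 (insert_after(67)): list=[7, 67, 77, 66, 6, 2, 8, 1, 4] cursor@7
After 4 (insert_before(12)): list=[12, 7, 67, 77, 66, 6, 2, 8, 1, 4] cursor@7
After 5 (delete_current): list=[12, 67, 77, 66, 6, 2, 8, 1, 4] cursor@67

Answer: 12 67 77 66 6 2 8 1 4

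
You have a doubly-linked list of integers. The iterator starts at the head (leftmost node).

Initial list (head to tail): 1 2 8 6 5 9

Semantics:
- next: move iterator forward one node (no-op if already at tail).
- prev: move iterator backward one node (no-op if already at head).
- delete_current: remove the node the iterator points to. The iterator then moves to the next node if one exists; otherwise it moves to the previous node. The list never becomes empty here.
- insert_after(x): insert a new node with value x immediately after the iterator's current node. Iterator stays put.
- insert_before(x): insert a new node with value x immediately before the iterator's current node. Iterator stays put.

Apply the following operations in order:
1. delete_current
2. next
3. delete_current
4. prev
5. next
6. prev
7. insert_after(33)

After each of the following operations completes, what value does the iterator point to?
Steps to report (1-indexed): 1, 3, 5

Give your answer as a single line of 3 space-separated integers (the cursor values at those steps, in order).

After 1 (delete_current): list=[2, 8, 6, 5, 9] cursor@2
After 2 (next): list=[2, 8, 6, 5, 9] cursor@8
After 3 (delete_current): list=[2, 6, 5, 9] cursor@6
After 4 (prev): list=[2, 6, 5, 9] cursor@2
After 5 (next): list=[2, 6, 5, 9] cursor@6
After 6 (prev): list=[2, 6, 5, 9] cursor@2
After 7 (insert_after(33)): list=[2, 33, 6, 5, 9] cursor@2

Answer: 2 6 6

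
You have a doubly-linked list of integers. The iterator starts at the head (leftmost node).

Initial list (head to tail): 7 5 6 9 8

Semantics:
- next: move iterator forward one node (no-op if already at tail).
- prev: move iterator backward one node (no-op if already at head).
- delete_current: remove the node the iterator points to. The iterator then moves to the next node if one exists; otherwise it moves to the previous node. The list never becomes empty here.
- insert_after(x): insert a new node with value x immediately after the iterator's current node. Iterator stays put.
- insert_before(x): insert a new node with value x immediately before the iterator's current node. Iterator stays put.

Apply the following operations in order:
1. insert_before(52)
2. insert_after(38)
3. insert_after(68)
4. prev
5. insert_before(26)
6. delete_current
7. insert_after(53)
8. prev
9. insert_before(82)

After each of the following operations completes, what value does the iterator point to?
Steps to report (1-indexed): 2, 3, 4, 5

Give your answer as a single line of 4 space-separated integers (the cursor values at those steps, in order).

After 1 (insert_before(52)): list=[52, 7, 5, 6, 9, 8] cursor@7
After 2 (insert_after(38)): list=[52, 7, 38, 5, 6, 9, 8] cursor@7
After 3 (insert_after(68)): list=[52, 7, 68, 38, 5, 6, 9, 8] cursor@7
After 4 (prev): list=[52, 7, 68, 38, 5, 6, 9, 8] cursor@52
After 5 (insert_before(26)): list=[26, 52, 7, 68, 38, 5, 6, 9, 8] cursor@52
After 6 (delete_current): list=[26, 7, 68, 38, 5, 6, 9, 8] cursor@7
After 7 (insert_after(53)): list=[26, 7, 53, 68, 38, 5, 6, 9, 8] cursor@7
After 8 (prev): list=[26, 7, 53, 68, 38, 5, 6, 9, 8] cursor@26
After 9 (insert_before(82)): list=[82, 26, 7, 53, 68, 38, 5, 6, 9, 8] cursor@26

Answer: 7 7 52 52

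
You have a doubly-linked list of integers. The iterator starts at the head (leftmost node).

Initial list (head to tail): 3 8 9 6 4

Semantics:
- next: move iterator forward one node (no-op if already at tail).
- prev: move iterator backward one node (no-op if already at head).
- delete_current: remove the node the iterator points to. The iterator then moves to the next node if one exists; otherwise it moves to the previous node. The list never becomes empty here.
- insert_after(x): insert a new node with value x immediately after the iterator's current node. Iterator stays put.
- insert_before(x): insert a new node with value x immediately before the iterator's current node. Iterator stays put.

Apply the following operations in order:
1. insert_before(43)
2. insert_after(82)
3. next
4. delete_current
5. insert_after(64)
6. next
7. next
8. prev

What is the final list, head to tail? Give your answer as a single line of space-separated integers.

Answer: 43 3 8 64 9 6 4

Derivation:
After 1 (insert_before(43)): list=[43, 3, 8, 9, 6, 4] cursor@3
After 2 (insert_after(82)): list=[43, 3, 82, 8, 9, 6, 4] cursor@3
After 3 (next): list=[43, 3, 82, 8, 9, 6, 4] cursor@82
After 4 (delete_current): list=[43, 3, 8, 9, 6, 4] cursor@8
After 5 (insert_after(64)): list=[43, 3, 8, 64, 9, 6, 4] cursor@8
After 6 (next): list=[43, 3, 8, 64, 9, 6, 4] cursor@64
After 7 (next): list=[43, 3, 8, 64, 9, 6, 4] cursor@9
After 8 (prev): list=[43, 3, 8, 64, 9, 6, 4] cursor@64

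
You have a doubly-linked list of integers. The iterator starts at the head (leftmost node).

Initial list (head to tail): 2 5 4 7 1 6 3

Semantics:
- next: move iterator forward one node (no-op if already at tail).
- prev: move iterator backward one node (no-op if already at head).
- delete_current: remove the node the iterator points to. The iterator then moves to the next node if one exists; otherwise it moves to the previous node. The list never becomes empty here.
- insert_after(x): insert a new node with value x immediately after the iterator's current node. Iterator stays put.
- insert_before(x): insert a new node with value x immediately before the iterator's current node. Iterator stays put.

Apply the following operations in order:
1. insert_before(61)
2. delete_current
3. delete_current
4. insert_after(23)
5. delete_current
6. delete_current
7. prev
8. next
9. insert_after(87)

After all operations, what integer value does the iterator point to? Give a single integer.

After 1 (insert_before(61)): list=[61, 2, 5, 4, 7, 1, 6, 3] cursor@2
After 2 (delete_current): list=[61, 5, 4, 7, 1, 6, 3] cursor@5
After 3 (delete_current): list=[61, 4, 7, 1, 6, 3] cursor@4
After 4 (insert_after(23)): list=[61, 4, 23, 7, 1, 6, 3] cursor@4
After 5 (delete_current): list=[61, 23, 7, 1, 6, 3] cursor@23
After 6 (delete_current): list=[61, 7, 1, 6, 3] cursor@7
After 7 (prev): list=[61, 7, 1, 6, 3] cursor@61
After 8 (next): list=[61, 7, 1, 6, 3] cursor@7
After 9 (insert_after(87)): list=[61, 7, 87, 1, 6, 3] cursor@7

Answer: 7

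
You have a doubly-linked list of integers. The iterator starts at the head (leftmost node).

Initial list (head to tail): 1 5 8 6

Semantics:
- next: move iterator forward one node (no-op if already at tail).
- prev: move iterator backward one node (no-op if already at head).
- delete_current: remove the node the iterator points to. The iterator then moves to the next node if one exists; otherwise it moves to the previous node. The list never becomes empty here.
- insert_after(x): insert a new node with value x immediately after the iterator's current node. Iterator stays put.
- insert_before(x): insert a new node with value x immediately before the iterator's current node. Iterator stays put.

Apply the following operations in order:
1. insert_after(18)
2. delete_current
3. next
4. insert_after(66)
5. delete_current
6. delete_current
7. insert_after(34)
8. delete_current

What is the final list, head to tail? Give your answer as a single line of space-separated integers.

After 1 (insert_after(18)): list=[1, 18, 5, 8, 6] cursor@1
After 2 (delete_current): list=[18, 5, 8, 6] cursor@18
After 3 (next): list=[18, 5, 8, 6] cursor@5
After 4 (insert_after(66)): list=[18, 5, 66, 8, 6] cursor@5
After 5 (delete_current): list=[18, 66, 8, 6] cursor@66
After 6 (delete_current): list=[18, 8, 6] cursor@8
After 7 (insert_after(34)): list=[18, 8, 34, 6] cursor@8
After 8 (delete_current): list=[18, 34, 6] cursor@34

Answer: 18 34 6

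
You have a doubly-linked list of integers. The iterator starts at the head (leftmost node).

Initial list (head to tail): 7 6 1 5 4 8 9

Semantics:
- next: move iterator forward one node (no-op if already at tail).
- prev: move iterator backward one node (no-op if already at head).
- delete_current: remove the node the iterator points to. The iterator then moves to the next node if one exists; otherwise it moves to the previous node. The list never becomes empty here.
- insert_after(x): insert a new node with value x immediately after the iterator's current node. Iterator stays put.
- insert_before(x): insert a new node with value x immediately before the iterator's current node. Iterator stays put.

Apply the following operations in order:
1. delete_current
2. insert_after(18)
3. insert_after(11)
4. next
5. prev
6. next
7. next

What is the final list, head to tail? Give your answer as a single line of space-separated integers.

After 1 (delete_current): list=[6, 1, 5, 4, 8, 9] cursor@6
After 2 (insert_after(18)): list=[6, 18, 1, 5, 4, 8, 9] cursor@6
After 3 (insert_after(11)): list=[6, 11, 18, 1, 5, 4, 8, 9] cursor@6
After 4 (next): list=[6, 11, 18, 1, 5, 4, 8, 9] cursor@11
After 5 (prev): list=[6, 11, 18, 1, 5, 4, 8, 9] cursor@6
After 6 (next): list=[6, 11, 18, 1, 5, 4, 8, 9] cursor@11
After 7 (next): list=[6, 11, 18, 1, 5, 4, 8, 9] cursor@18

Answer: 6 11 18 1 5 4 8 9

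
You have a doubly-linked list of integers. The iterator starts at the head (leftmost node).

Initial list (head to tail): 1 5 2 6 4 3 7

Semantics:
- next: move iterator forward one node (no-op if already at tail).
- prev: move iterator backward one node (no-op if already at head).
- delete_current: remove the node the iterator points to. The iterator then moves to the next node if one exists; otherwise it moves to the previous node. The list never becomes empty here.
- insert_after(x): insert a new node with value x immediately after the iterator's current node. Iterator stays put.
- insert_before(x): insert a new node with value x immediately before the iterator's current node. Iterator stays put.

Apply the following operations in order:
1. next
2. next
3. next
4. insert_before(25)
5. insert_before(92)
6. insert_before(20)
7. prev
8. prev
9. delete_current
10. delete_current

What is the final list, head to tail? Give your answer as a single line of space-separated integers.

After 1 (next): list=[1, 5, 2, 6, 4, 3, 7] cursor@5
After 2 (next): list=[1, 5, 2, 6, 4, 3, 7] cursor@2
After 3 (next): list=[1, 5, 2, 6, 4, 3, 7] cursor@6
After 4 (insert_before(25)): list=[1, 5, 2, 25, 6, 4, 3, 7] cursor@6
After 5 (insert_before(92)): list=[1, 5, 2, 25, 92, 6, 4, 3, 7] cursor@6
After 6 (insert_before(20)): list=[1, 5, 2, 25, 92, 20, 6, 4, 3, 7] cursor@6
After 7 (prev): list=[1, 5, 2, 25, 92, 20, 6, 4, 3, 7] cursor@20
After 8 (prev): list=[1, 5, 2, 25, 92, 20, 6, 4, 3, 7] cursor@92
After 9 (delete_current): list=[1, 5, 2, 25, 20, 6, 4, 3, 7] cursor@20
After 10 (delete_current): list=[1, 5, 2, 25, 6, 4, 3, 7] cursor@6

Answer: 1 5 2 25 6 4 3 7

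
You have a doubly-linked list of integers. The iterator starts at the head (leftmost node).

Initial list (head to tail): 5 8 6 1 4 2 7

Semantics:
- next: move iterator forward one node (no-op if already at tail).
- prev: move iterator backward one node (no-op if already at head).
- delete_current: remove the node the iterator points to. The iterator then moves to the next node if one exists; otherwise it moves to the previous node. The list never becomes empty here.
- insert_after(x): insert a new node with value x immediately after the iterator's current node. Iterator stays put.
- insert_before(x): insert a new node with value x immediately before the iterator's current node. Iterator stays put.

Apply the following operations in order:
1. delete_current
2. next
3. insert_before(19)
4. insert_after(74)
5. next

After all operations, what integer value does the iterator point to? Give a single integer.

Answer: 74

Derivation:
After 1 (delete_current): list=[8, 6, 1, 4, 2, 7] cursor@8
After 2 (next): list=[8, 6, 1, 4, 2, 7] cursor@6
After 3 (insert_before(19)): list=[8, 19, 6, 1, 4, 2, 7] cursor@6
After 4 (insert_after(74)): list=[8, 19, 6, 74, 1, 4, 2, 7] cursor@6
After 5 (next): list=[8, 19, 6, 74, 1, 4, 2, 7] cursor@74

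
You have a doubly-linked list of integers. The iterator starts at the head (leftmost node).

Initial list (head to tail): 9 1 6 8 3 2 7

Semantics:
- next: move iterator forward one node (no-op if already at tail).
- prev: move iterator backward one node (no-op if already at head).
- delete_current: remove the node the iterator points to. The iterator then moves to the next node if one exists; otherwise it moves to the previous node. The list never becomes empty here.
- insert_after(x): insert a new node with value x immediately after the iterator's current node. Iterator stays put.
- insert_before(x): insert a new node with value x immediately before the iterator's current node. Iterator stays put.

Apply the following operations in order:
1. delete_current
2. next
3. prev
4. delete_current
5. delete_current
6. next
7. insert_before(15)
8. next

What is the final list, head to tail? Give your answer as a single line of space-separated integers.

Answer: 8 15 3 2 7

Derivation:
After 1 (delete_current): list=[1, 6, 8, 3, 2, 7] cursor@1
After 2 (next): list=[1, 6, 8, 3, 2, 7] cursor@6
After 3 (prev): list=[1, 6, 8, 3, 2, 7] cursor@1
After 4 (delete_current): list=[6, 8, 3, 2, 7] cursor@6
After 5 (delete_current): list=[8, 3, 2, 7] cursor@8
After 6 (next): list=[8, 3, 2, 7] cursor@3
After 7 (insert_before(15)): list=[8, 15, 3, 2, 7] cursor@3
After 8 (next): list=[8, 15, 3, 2, 7] cursor@2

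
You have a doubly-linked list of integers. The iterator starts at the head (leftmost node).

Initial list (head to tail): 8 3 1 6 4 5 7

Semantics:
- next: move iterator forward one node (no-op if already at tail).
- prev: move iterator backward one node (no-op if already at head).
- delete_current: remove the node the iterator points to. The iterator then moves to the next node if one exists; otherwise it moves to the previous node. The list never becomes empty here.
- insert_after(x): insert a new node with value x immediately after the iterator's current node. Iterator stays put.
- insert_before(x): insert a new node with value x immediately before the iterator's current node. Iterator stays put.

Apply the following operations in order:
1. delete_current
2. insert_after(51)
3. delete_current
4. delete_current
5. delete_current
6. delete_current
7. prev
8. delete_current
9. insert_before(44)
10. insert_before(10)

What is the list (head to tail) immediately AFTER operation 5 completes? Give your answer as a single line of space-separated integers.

After 1 (delete_current): list=[3, 1, 6, 4, 5, 7] cursor@3
After 2 (insert_after(51)): list=[3, 51, 1, 6, 4, 5, 7] cursor@3
After 3 (delete_current): list=[51, 1, 6, 4, 5, 7] cursor@51
After 4 (delete_current): list=[1, 6, 4, 5, 7] cursor@1
After 5 (delete_current): list=[6, 4, 5, 7] cursor@6

Answer: 6 4 5 7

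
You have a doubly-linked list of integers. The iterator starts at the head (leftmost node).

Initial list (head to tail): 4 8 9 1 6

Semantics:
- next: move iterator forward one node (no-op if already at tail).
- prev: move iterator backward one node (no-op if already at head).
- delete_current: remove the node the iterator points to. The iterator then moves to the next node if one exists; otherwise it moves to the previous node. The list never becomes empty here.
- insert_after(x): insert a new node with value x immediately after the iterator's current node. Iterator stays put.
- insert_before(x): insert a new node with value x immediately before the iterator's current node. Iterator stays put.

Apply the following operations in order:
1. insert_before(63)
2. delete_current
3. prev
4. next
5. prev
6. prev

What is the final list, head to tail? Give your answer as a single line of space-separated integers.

After 1 (insert_before(63)): list=[63, 4, 8, 9, 1, 6] cursor@4
After 2 (delete_current): list=[63, 8, 9, 1, 6] cursor@8
After 3 (prev): list=[63, 8, 9, 1, 6] cursor@63
After 4 (next): list=[63, 8, 9, 1, 6] cursor@8
After 5 (prev): list=[63, 8, 9, 1, 6] cursor@63
After 6 (prev): list=[63, 8, 9, 1, 6] cursor@63

Answer: 63 8 9 1 6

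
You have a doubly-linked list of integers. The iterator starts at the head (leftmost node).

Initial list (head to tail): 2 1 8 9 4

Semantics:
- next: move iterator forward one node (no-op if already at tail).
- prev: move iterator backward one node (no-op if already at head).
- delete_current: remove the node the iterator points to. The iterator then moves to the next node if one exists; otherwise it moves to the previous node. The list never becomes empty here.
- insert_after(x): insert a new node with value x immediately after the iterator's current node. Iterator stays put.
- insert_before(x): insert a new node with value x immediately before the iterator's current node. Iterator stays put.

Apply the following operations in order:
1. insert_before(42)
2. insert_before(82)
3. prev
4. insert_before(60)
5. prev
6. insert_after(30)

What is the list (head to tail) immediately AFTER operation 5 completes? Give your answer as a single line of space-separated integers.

Answer: 42 60 82 2 1 8 9 4

Derivation:
After 1 (insert_before(42)): list=[42, 2, 1, 8, 9, 4] cursor@2
After 2 (insert_before(82)): list=[42, 82, 2, 1, 8, 9, 4] cursor@2
After 3 (prev): list=[42, 82, 2, 1, 8, 9, 4] cursor@82
After 4 (insert_before(60)): list=[42, 60, 82, 2, 1, 8, 9, 4] cursor@82
After 5 (prev): list=[42, 60, 82, 2, 1, 8, 9, 4] cursor@60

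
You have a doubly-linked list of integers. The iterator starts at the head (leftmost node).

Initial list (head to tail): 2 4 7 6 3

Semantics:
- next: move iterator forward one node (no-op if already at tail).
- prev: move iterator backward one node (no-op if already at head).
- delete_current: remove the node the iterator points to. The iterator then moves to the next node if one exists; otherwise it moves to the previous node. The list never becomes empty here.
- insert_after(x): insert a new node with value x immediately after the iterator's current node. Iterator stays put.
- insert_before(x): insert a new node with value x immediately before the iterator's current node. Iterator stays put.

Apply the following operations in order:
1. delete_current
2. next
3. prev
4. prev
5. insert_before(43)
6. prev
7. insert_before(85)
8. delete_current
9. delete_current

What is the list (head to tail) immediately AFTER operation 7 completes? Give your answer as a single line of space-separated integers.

Answer: 85 43 4 7 6 3

Derivation:
After 1 (delete_current): list=[4, 7, 6, 3] cursor@4
After 2 (next): list=[4, 7, 6, 3] cursor@7
After 3 (prev): list=[4, 7, 6, 3] cursor@4
After 4 (prev): list=[4, 7, 6, 3] cursor@4
After 5 (insert_before(43)): list=[43, 4, 7, 6, 3] cursor@4
After 6 (prev): list=[43, 4, 7, 6, 3] cursor@43
After 7 (insert_before(85)): list=[85, 43, 4, 7, 6, 3] cursor@43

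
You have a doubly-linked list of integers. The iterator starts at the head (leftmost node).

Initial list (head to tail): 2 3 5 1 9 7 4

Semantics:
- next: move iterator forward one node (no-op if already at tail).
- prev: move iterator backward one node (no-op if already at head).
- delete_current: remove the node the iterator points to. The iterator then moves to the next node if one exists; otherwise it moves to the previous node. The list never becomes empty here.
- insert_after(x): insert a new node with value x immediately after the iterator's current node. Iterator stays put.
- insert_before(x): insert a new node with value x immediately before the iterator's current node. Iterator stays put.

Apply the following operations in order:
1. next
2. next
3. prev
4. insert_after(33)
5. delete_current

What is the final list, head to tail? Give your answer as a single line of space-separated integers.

Answer: 2 33 5 1 9 7 4

Derivation:
After 1 (next): list=[2, 3, 5, 1, 9, 7, 4] cursor@3
After 2 (next): list=[2, 3, 5, 1, 9, 7, 4] cursor@5
After 3 (prev): list=[2, 3, 5, 1, 9, 7, 4] cursor@3
After 4 (insert_after(33)): list=[2, 3, 33, 5, 1, 9, 7, 4] cursor@3
After 5 (delete_current): list=[2, 33, 5, 1, 9, 7, 4] cursor@33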